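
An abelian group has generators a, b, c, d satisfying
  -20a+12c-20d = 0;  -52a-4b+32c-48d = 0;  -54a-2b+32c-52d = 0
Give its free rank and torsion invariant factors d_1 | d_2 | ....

rank_ℚ(R)=3; free=4−3=1
SNF(R) diag = [2, 4, 8] → torsion [2, 4, 8]

Answer: M ≅ ℤ^1 ⊕ ℤ/2 ⊕ ℤ/4 ⊕ ℤ/8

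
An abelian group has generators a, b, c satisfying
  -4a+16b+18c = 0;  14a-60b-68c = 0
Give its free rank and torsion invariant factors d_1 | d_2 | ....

rank_ℚ(R)=2; free=3−2=1
SNF(R) diag = [2, 2] → torsion [2, 2]

Answer: M ≅ ℤ^1 ⊕ ℤ/2 ⊕ ℤ/2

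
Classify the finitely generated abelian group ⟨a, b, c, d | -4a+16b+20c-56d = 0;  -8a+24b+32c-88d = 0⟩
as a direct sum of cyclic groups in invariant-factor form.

rank_ℚ(R)=2; free=4−2=2
SNF(R) diag = [4, 8] → torsion [4, 8]

Answer: M ≅ ℤ^2 ⊕ ℤ/4 ⊕ ℤ/8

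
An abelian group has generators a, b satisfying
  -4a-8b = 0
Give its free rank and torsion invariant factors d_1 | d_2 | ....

Answer: M ≅ ℤ^1 ⊕ ℤ/4

Derivation:
rank_ℚ(R)=1; free=2−1=1
SNF(R) diag = [4] → torsion [4]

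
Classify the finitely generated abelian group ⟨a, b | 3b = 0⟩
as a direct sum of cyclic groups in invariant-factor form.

rank_ℚ(R)=1; free=2−1=1
SNF(R) diag = [3] → torsion [3]

Answer: M ≅ ℤ^1 ⊕ ℤ/3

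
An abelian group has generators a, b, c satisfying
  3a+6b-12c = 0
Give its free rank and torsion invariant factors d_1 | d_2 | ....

Answer: M ≅ ℤ^2 ⊕ ℤ/3

Derivation:
rank_ℚ(R)=1; free=3−1=2
SNF(R) diag = [3] → torsion [3]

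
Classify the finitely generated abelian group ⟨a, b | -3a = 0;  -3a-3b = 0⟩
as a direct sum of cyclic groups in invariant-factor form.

rank_ℚ(R)=2; free=2−2=0
SNF(R) diag = [3, 3] → torsion [3, 3]

Answer: M ≅ ℤ/3 ⊕ ℤ/3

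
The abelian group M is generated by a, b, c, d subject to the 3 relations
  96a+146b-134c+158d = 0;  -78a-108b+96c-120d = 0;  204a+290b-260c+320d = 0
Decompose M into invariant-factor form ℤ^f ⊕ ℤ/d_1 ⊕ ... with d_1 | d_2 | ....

rank_ℚ(R)=3; free=4−3=1
SNF(R) diag = [2, 6, 18] → torsion [2, 6, 18]

Answer: M ≅ ℤ^1 ⊕ ℤ/2 ⊕ ℤ/6 ⊕ ℤ/18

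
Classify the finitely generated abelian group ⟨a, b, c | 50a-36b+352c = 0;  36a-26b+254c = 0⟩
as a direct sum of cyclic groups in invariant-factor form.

Answer: M ≅ ℤ^1 ⊕ ℤ/2 ⊕ ℤ/2

Derivation:
rank_ℚ(R)=2; free=3−2=1
SNF(R) diag = [2, 2] → torsion [2, 2]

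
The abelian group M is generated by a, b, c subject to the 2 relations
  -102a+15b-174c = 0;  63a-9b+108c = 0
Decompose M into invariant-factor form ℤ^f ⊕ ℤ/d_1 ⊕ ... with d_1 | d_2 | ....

Answer: M ≅ ℤ^1 ⊕ ℤ/3 ⊕ ℤ/9

Derivation:
rank_ℚ(R)=2; free=3−2=1
SNF(R) diag = [3, 9] → torsion [3, 9]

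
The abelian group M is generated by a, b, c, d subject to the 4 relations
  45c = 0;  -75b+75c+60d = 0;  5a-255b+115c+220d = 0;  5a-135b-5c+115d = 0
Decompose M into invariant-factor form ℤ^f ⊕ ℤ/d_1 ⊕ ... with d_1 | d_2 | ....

Answer: M ≅ ℤ/5 ⊕ ℤ/15 ⊕ ℤ/45 ⊕ ℤ/45

Derivation:
rank_ℚ(R)=4; free=4−4=0
SNF(R) diag = [5, 15, 45, 45] → torsion [5, 15, 45, 45]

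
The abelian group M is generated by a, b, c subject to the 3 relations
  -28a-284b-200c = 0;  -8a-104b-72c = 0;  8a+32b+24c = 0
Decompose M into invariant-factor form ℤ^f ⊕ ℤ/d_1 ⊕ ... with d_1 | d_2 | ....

rank_ℚ(R)=3; free=3−3=0
SNF(R) diag = [4, 8, 24] → torsion [4, 8, 24]

Answer: M ≅ ℤ/4 ⊕ ℤ/8 ⊕ ℤ/24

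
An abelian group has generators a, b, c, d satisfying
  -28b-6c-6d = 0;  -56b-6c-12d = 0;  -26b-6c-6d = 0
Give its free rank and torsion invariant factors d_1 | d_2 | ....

Answer: M ≅ ℤ^1 ⊕ ℤ/2 ⊕ ℤ/6 ⊕ ℤ/6

Derivation:
rank_ℚ(R)=3; free=4−3=1
SNF(R) diag = [2, 6, 6] → torsion [2, 6, 6]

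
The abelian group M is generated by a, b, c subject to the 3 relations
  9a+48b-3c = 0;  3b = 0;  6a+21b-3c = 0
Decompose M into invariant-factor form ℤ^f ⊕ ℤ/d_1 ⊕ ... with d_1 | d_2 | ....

Answer: M ≅ ℤ/3 ⊕ ℤ/3 ⊕ ℤ/3

Derivation:
rank_ℚ(R)=3; free=3−3=0
SNF(R) diag = [3, 3, 3] → torsion [3, 3, 3]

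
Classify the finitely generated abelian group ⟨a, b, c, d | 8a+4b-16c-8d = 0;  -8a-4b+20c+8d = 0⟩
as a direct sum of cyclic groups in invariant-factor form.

Answer: M ≅ ℤ^2 ⊕ ℤ/4 ⊕ ℤ/4

Derivation:
rank_ℚ(R)=2; free=4−2=2
SNF(R) diag = [4, 4] → torsion [4, 4]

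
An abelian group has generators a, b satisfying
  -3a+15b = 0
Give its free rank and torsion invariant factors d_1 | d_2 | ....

rank_ℚ(R)=1; free=2−1=1
SNF(R) diag = [3] → torsion [3]

Answer: M ≅ ℤ^1 ⊕ ℤ/3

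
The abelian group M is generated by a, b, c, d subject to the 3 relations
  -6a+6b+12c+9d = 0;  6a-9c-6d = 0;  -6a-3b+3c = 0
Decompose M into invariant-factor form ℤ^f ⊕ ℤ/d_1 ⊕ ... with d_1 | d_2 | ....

Answer: M ≅ ℤ^1 ⊕ ℤ/3 ⊕ ℤ/3 ⊕ ℤ/9

Derivation:
rank_ℚ(R)=3; free=4−3=1
SNF(R) diag = [3, 3, 9] → torsion [3, 3, 9]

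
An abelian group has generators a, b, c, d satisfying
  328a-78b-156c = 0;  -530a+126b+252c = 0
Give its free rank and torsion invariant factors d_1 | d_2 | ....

Answer: M ≅ ℤ^2 ⊕ ℤ/2 ⊕ ℤ/6

Derivation:
rank_ℚ(R)=2; free=4−2=2
SNF(R) diag = [2, 6] → torsion [2, 6]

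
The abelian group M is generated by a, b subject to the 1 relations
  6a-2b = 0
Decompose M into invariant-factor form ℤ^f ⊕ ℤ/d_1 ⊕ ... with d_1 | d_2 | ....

rank_ℚ(R)=1; free=2−1=1
SNF(R) diag = [2] → torsion [2]

Answer: M ≅ ℤ^1 ⊕ ℤ/2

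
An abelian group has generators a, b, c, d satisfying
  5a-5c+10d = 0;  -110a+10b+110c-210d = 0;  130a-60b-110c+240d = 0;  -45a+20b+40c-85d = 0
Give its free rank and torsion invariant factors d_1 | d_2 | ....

rank_ℚ(R)=4; free=4−4=0
SNF(R) diag = [5, 5, 10, 20] → torsion [5, 5, 10, 20]

Answer: M ≅ ℤ/5 ⊕ ℤ/5 ⊕ ℤ/10 ⊕ ℤ/20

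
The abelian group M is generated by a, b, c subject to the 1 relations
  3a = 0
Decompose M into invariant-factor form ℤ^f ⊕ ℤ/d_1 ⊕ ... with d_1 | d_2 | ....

rank_ℚ(R)=1; free=3−1=2
SNF(R) diag = [3] → torsion [3]

Answer: M ≅ ℤ^2 ⊕ ℤ/3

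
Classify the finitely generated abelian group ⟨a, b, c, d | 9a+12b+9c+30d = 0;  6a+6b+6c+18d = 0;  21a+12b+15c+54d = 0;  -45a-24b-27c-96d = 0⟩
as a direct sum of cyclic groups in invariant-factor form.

Answer: M ≅ ℤ/3 ⊕ ℤ/6 ⊕ ℤ/6 ⊕ ℤ/18

Derivation:
rank_ℚ(R)=4; free=4−4=0
SNF(R) diag = [3, 6, 6, 18] → torsion [3, 6, 6, 18]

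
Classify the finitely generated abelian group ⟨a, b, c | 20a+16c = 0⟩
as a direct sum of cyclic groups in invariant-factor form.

Answer: M ≅ ℤ^2 ⊕ ℤ/4

Derivation:
rank_ℚ(R)=1; free=3−1=2
SNF(R) diag = [4] → torsion [4]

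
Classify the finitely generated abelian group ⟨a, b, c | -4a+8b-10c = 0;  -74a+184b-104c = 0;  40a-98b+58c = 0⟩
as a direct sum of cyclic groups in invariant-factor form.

rank_ℚ(R)=3; free=3−3=0
SNF(R) diag = [2, 6, 18] → torsion [2, 6, 18]

Answer: M ≅ ℤ/2 ⊕ ℤ/6 ⊕ ℤ/18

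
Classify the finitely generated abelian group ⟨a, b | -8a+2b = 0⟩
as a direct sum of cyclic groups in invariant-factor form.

Answer: M ≅ ℤ^1 ⊕ ℤ/2

Derivation:
rank_ℚ(R)=1; free=2−1=1
SNF(R) diag = [2] → torsion [2]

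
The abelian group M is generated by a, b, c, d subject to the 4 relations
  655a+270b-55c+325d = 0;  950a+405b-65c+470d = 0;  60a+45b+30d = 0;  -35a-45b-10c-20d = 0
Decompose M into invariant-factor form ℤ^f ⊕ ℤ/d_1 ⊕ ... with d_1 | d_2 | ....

Answer: M ≅ ℤ/5 ⊕ ℤ/15 ⊕ ℤ/45 ⊕ ℤ/135

Derivation:
rank_ℚ(R)=4; free=4−4=0
SNF(R) diag = [5, 15, 45, 135] → torsion [5, 15, 45, 135]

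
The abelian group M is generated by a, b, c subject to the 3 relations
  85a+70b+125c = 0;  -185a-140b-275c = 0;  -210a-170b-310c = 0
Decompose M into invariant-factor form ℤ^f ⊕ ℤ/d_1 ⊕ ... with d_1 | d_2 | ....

rank_ℚ(R)=3; free=3−3=0
SNF(R) diag = [5, 10, 10] → torsion [5, 10, 10]

Answer: M ≅ ℤ/5 ⊕ ℤ/10 ⊕ ℤ/10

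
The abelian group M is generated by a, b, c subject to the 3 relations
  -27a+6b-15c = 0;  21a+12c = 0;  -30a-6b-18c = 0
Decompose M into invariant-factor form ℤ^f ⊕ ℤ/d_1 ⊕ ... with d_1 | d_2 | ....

Answer: M ≅ ℤ/3 ⊕ ℤ/3 ⊕ ℤ/6

Derivation:
rank_ℚ(R)=3; free=3−3=0
SNF(R) diag = [3, 3, 6] → torsion [3, 3, 6]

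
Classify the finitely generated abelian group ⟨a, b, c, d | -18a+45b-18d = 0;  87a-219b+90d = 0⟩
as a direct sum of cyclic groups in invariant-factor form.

rank_ℚ(R)=2; free=4−2=2
SNF(R) diag = [3, 9] → torsion [3, 9]

Answer: M ≅ ℤ^2 ⊕ ℤ/3 ⊕ ℤ/9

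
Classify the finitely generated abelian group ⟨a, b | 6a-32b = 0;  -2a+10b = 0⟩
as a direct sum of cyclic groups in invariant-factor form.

rank_ℚ(R)=2; free=2−2=0
SNF(R) diag = [2, 2] → torsion [2, 2]

Answer: M ≅ ℤ/2 ⊕ ℤ/2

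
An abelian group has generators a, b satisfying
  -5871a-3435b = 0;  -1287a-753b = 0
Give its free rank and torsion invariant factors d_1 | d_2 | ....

rank_ℚ(R)=2; free=2−2=0
SNF(R) diag = [3, 6] → torsion [3, 6]

Answer: M ≅ ℤ/3 ⊕ ℤ/6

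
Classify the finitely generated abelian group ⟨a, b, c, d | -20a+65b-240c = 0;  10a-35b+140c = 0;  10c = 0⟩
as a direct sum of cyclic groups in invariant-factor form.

rank_ℚ(R)=3; free=4−3=1
SNF(R) diag = [5, 10, 10] → torsion [5, 10, 10]

Answer: M ≅ ℤ^1 ⊕ ℤ/5 ⊕ ℤ/10 ⊕ ℤ/10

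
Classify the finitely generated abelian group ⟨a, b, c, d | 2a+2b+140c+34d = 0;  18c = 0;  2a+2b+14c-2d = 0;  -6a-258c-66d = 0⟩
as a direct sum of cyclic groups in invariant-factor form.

rank_ℚ(R)=4; free=4−4=0
SNF(R) diag = [2, 6, 18, 36] → torsion [2, 6, 18, 36]

Answer: M ≅ ℤ/2 ⊕ ℤ/6 ⊕ ℤ/18 ⊕ ℤ/36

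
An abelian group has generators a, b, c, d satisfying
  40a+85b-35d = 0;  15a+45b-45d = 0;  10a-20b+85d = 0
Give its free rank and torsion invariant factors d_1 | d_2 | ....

rank_ℚ(R)=3; free=4−3=1
SNF(R) diag = [5, 15, 45] → torsion [5, 15, 45]

Answer: M ≅ ℤ^1 ⊕ ℤ/5 ⊕ ℤ/15 ⊕ ℤ/45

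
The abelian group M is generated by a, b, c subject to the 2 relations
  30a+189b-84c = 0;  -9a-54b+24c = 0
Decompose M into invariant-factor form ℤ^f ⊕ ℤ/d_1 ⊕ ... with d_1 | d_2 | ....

rank_ℚ(R)=2; free=3−2=1
SNF(R) diag = [3, 3] → torsion [3, 3]

Answer: M ≅ ℤ^1 ⊕ ℤ/3 ⊕ ℤ/3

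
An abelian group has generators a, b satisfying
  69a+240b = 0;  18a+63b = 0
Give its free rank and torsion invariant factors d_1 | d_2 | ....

Answer: M ≅ ℤ/3 ⊕ ℤ/9

Derivation:
rank_ℚ(R)=2; free=2−2=0
SNF(R) diag = [3, 9] → torsion [3, 9]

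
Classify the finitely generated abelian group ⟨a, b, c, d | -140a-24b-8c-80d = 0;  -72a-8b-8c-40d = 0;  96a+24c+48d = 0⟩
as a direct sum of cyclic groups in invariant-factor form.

Answer: M ≅ ℤ^1 ⊕ ℤ/4 ⊕ ℤ/8 ⊕ ℤ/24

Derivation:
rank_ℚ(R)=3; free=4−3=1
SNF(R) diag = [4, 8, 24] → torsion [4, 8, 24]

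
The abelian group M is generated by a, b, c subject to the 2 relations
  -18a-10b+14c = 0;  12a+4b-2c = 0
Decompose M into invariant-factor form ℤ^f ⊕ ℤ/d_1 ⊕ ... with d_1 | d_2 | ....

Answer: M ≅ ℤ^1 ⊕ ℤ/2 ⊕ ℤ/6

Derivation:
rank_ℚ(R)=2; free=3−2=1
SNF(R) diag = [2, 6] → torsion [2, 6]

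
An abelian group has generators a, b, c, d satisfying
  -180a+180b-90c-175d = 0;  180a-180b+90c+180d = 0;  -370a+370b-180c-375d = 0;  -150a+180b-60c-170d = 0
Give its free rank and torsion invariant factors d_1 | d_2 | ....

rank_ℚ(R)=4; free=4−4=0
SNF(R) diag = [5, 10, 30, 90] → torsion [5, 10, 30, 90]

Answer: M ≅ ℤ/5 ⊕ ℤ/10 ⊕ ℤ/30 ⊕ ℤ/90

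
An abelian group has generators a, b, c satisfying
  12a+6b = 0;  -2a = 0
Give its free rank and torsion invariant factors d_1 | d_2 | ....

rank_ℚ(R)=2; free=3−2=1
SNF(R) diag = [2, 6] → torsion [2, 6]

Answer: M ≅ ℤ^1 ⊕ ℤ/2 ⊕ ℤ/6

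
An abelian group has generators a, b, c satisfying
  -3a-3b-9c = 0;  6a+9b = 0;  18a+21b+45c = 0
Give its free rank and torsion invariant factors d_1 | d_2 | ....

rank_ℚ(R)=3; free=3−3=0
SNF(R) diag = [3, 3, 9] → torsion [3, 3, 9]

Answer: M ≅ ℤ/3 ⊕ ℤ/3 ⊕ ℤ/9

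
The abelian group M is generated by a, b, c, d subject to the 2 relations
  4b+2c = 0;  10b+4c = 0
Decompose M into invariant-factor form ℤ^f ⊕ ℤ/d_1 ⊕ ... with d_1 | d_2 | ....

Answer: M ≅ ℤ^2 ⊕ ℤ/2 ⊕ ℤ/2

Derivation:
rank_ℚ(R)=2; free=4−2=2
SNF(R) diag = [2, 2] → torsion [2, 2]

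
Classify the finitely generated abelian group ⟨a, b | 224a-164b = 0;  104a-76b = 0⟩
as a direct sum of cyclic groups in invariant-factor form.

rank_ℚ(R)=2; free=2−2=0
SNF(R) diag = [4, 8] → torsion [4, 8]

Answer: M ≅ ℤ/4 ⊕ ℤ/8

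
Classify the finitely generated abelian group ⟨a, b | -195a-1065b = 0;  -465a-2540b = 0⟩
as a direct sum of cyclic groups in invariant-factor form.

rank_ℚ(R)=2; free=2−2=0
SNF(R) diag = [5, 15] → torsion [5, 15]

Answer: M ≅ ℤ/5 ⊕ ℤ/15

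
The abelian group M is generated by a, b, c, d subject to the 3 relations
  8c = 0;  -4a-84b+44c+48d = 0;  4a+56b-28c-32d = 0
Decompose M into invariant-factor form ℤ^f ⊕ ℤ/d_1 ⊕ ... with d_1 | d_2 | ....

rank_ℚ(R)=3; free=4−3=1
SNF(R) diag = [4, 4, 8] → torsion [4, 4, 8]

Answer: M ≅ ℤ^1 ⊕ ℤ/4 ⊕ ℤ/4 ⊕ ℤ/8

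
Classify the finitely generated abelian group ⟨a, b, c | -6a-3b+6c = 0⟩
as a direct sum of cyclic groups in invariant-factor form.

Answer: M ≅ ℤ^2 ⊕ ℤ/3

Derivation:
rank_ℚ(R)=1; free=3−1=2
SNF(R) diag = [3] → torsion [3]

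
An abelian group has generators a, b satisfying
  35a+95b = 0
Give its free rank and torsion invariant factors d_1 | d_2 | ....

rank_ℚ(R)=1; free=2−1=1
SNF(R) diag = [5] → torsion [5]

Answer: M ≅ ℤ^1 ⊕ ℤ/5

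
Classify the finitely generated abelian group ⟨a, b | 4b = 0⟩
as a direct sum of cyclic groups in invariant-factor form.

Answer: M ≅ ℤ^1 ⊕ ℤ/4

Derivation:
rank_ℚ(R)=1; free=2−1=1
SNF(R) diag = [4] → torsion [4]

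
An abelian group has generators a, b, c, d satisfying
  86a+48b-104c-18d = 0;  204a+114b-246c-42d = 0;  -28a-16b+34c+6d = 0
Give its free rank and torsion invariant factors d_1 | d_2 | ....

Answer: M ≅ ℤ^1 ⊕ ℤ/2 ⊕ ℤ/2 ⊕ ℤ/6

Derivation:
rank_ℚ(R)=3; free=4−3=1
SNF(R) diag = [2, 2, 6] → torsion [2, 2, 6]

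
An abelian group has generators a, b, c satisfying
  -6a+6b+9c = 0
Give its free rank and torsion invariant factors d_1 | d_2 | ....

Answer: M ≅ ℤ^2 ⊕ ℤ/3

Derivation:
rank_ℚ(R)=1; free=3−1=2
SNF(R) diag = [3] → torsion [3]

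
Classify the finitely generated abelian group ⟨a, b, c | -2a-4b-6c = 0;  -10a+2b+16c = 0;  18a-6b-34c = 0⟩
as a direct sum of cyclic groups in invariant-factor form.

rank_ℚ(R)=3; free=3−3=0
SNF(R) diag = [2, 2, 2] → torsion [2, 2, 2]

Answer: M ≅ ℤ/2 ⊕ ℤ/2 ⊕ ℤ/2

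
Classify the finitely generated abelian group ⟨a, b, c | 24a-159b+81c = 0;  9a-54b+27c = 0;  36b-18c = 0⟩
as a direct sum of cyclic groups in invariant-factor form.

rank_ℚ(R)=3; free=3−3=0
SNF(R) diag = [3, 9, 18] → torsion [3, 9, 18]

Answer: M ≅ ℤ/3 ⊕ ℤ/9 ⊕ ℤ/18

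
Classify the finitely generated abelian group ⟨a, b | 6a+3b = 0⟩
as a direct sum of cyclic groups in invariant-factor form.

rank_ℚ(R)=1; free=2−1=1
SNF(R) diag = [3] → torsion [3]

Answer: M ≅ ℤ^1 ⊕ ℤ/3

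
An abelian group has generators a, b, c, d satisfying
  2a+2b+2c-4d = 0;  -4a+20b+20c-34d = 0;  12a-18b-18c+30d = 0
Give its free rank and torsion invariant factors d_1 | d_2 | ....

Answer: M ≅ ℤ^1 ⊕ ℤ/2 ⊕ ℤ/6 ⊕ ℤ/6

Derivation:
rank_ℚ(R)=3; free=4−3=1
SNF(R) diag = [2, 6, 6] → torsion [2, 6, 6]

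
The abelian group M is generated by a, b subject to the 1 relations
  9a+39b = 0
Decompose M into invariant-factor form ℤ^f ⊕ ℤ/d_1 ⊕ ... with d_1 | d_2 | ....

rank_ℚ(R)=1; free=2−1=1
SNF(R) diag = [3] → torsion [3]

Answer: M ≅ ℤ^1 ⊕ ℤ/3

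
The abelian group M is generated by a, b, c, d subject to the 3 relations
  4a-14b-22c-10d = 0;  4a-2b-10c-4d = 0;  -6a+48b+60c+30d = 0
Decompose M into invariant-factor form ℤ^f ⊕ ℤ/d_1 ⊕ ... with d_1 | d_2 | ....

rank_ℚ(R)=3; free=4−3=1
SNF(R) diag = [2, 6, 6] → torsion [2, 6, 6]

Answer: M ≅ ℤ^1 ⊕ ℤ/2 ⊕ ℤ/6 ⊕ ℤ/6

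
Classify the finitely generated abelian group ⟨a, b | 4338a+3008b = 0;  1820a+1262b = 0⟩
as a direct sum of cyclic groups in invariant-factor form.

Answer: M ≅ ℤ/2 ⊕ ℤ/2

Derivation:
rank_ℚ(R)=2; free=2−2=0
SNF(R) diag = [2, 2] → torsion [2, 2]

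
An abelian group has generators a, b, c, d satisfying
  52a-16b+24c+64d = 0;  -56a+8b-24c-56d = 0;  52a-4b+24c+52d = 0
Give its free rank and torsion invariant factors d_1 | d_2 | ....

rank_ℚ(R)=3; free=4−3=1
SNF(R) diag = [4, 12, 24] → torsion [4, 12, 24]

Answer: M ≅ ℤ^1 ⊕ ℤ/4 ⊕ ℤ/12 ⊕ ℤ/24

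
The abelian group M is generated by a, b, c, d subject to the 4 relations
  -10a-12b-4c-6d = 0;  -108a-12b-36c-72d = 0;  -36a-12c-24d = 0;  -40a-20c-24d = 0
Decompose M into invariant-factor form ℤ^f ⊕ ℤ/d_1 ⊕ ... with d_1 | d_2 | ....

Answer: M ≅ ℤ/2 ⊕ ℤ/4 ⊕ ℤ/12 ⊕ ℤ/12

Derivation:
rank_ℚ(R)=4; free=4−4=0
SNF(R) diag = [2, 4, 12, 12] → torsion [2, 4, 12, 12]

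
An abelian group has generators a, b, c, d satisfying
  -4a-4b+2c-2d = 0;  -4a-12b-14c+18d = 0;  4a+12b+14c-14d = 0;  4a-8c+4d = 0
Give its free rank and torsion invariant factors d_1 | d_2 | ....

rank_ℚ(R)=4; free=4−4=0
SNF(R) diag = [2, 4, 4, 8] → torsion [2, 4, 4, 8]

Answer: M ≅ ℤ/2 ⊕ ℤ/4 ⊕ ℤ/4 ⊕ ℤ/8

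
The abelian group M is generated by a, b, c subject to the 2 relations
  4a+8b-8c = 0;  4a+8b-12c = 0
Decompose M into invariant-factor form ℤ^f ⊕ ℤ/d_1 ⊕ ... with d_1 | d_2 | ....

Answer: M ≅ ℤ^1 ⊕ ℤ/4 ⊕ ℤ/4

Derivation:
rank_ℚ(R)=2; free=3−2=1
SNF(R) diag = [4, 4] → torsion [4, 4]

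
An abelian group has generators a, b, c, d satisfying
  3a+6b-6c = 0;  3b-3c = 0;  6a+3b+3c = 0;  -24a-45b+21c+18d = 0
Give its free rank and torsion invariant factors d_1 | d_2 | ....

rank_ℚ(R)=4; free=4−4=0
SNF(R) diag = [3, 3, 6, 18] → torsion [3, 3, 6, 18]

Answer: M ≅ ℤ/3 ⊕ ℤ/3 ⊕ ℤ/6 ⊕ ℤ/18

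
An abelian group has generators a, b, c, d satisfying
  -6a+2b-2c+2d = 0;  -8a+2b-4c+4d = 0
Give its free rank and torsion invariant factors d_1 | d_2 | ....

rank_ℚ(R)=2; free=4−2=2
SNF(R) diag = [2, 2] → torsion [2, 2]

Answer: M ≅ ℤ^2 ⊕ ℤ/2 ⊕ ℤ/2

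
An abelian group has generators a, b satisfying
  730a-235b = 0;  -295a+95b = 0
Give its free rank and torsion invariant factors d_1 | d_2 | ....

Answer: M ≅ ℤ/5 ⊕ ℤ/5

Derivation:
rank_ℚ(R)=2; free=2−2=0
SNF(R) diag = [5, 5] → torsion [5, 5]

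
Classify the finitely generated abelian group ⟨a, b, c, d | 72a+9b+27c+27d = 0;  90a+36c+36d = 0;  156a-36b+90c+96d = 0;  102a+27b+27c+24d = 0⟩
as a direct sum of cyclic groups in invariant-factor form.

Answer: M ≅ ℤ/3 ⊕ ℤ/9 ⊕ ℤ/18 ⊕ ℤ/18

Derivation:
rank_ℚ(R)=4; free=4−4=0
SNF(R) diag = [3, 9, 18, 18] → torsion [3, 9, 18, 18]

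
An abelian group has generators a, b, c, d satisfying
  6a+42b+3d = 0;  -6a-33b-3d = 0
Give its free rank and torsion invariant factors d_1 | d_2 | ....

Answer: M ≅ ℤ^2 ⊕ ℤ/3 ⊕ ℤ/9

Derivation:
rank_ℚ(R)=2; free=4−2=2
SNF(R) diag = [3, 9] → torsion [3, 9]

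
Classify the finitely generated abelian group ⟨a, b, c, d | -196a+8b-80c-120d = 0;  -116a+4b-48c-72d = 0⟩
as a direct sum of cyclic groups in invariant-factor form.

rank_ℚ(R)=2; free=4−2=2
SNF(R) diag = [4, 4] → torsion [4, 4]

Answer: M ≅ ℤ^2 ⊕ ℤ/4 ⊕ ℤ/4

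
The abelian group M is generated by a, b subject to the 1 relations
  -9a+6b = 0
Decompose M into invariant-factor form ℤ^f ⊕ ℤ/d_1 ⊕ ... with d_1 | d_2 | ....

rank_ℚ(R)=1; free=2−1=1
SNF(R) diag = [3] → torsion [3]

Answer: M ≅ ℤ^1 ⊕ ℤ/3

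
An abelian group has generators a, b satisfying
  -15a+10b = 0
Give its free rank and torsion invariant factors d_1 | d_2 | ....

rank_ℚ(R)=1; free=2−1=1
SNF(R) diag = [5] → torsion [5]

Answer: M ≅ ℤ^1 ⊕ ℤ/5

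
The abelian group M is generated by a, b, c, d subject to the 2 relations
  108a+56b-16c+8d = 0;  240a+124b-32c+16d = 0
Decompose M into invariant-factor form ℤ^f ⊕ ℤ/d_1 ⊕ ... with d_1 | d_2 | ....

Answer: M ≅ ℤ^2 ⊕ ℤ/4 ⊕ ℤ/12

Derivation:
rank_ℚ(R)=2; free=4−2=2
SNF(R) diag = [4, 12] → torsion [4, 12]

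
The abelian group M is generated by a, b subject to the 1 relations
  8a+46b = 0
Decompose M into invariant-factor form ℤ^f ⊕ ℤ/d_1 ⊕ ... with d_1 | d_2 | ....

rank_ℚ(R)=1; free=2−1=1
SNF(R) diag = [2] → torsion [2]

Answer: M ≅ ℤ^1 ⊕ ℤ/2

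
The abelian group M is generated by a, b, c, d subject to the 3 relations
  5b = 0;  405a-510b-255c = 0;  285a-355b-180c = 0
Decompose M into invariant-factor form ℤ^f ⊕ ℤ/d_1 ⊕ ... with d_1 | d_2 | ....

Answer: M ≅ ℤ^1 ⊕ ℤ/5 ⊕ ℤ/15 ⊕ ℤ/15

Derivation:
rank_ℚ(R)=3; free=4−3=1
SNF(R) diag = [5, 15, 15] → torsion [5, 15, 15]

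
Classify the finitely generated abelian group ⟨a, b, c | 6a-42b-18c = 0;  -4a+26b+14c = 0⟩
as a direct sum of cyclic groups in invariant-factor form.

rank_ℚ(R)=2; free=3−2=1
SNF(R) diag = [2, 6] → torsion [2, 6]

Answer: M ≅ ℤ^1 ⊕ ℤ/2 ⊕ ℤ/6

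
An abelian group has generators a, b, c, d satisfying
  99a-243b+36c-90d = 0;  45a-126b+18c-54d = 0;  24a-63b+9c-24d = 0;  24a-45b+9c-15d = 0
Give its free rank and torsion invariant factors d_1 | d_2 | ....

Answer: M ≅ ℤ/3 ⊕ ℤ/9 ⊕ ℤ/9 ⊕ ℤ/9

Derivation:
rank_ℚ(R)=4; free=4−4=0
SNF(R) diag = [3, 9, 9, 9] → torsion [3, 9, 9, 9]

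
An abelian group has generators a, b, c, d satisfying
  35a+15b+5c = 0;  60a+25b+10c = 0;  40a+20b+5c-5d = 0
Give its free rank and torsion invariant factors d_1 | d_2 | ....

rank_ℚ(R)=3; free=4−3=1
SNF(R) diag = [5, 5, 5] → torsion [5, 5, 5]

Answer: M ≅ ℤ^1 ⊕ ℤ/5 ⊕ ℤ/5 ⊕ ℤ/5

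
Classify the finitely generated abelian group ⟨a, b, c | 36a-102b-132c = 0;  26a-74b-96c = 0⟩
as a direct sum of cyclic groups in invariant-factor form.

rank_ℚ(R)=2; free=3−2=1
SNF(R) diag = [2, 6] → torsion [2, 6]

Answer: M ≅ ℤ^1 ⊕ ℤ/2 ⊕ ℤ/6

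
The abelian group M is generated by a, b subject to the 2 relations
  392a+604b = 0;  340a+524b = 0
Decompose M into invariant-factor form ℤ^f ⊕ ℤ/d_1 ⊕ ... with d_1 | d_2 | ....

Answer: M ≅ ℤ/4 ⊕ ℤ/12

Derivation:
rank_ℚ(R)=2; free=2−2=0
SNF(R) diag = [4, 12] → torsion [4, 12]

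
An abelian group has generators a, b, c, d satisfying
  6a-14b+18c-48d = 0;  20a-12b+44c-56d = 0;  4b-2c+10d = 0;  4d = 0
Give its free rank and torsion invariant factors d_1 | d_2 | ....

Answer: M ≅ ℤ/2 ⊕ ℤ/2 ⊕ ℤ/4 ⊕ ℤ/8

Derivation:
rank_ℚ(R)=4; free=4−4=0
SNF(R) diag = [2, 2, 4, 8] → torsion [2, 2, 4, 8]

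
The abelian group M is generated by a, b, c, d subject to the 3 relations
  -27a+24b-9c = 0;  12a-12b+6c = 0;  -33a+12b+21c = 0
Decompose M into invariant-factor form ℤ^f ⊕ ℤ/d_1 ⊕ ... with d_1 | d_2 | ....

rank_ℚ(R)=3; free=4−3=1
SNF(R) diag = [3, 6, 12] → torsion [3, 6, 12]

Answer: M ≅ ℤ^1 ⊕ ℤ/3 ⊕ ℤ/6 ⊕ ℤ/12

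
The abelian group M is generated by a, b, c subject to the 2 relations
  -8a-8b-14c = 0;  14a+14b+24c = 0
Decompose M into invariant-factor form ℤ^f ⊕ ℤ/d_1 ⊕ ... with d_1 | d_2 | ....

rank_ℚ(R)=2; free=3−2=1
SNF(R) diag = [2, 2] → torsion [2, 2]

Answer: M ≅ ℤ^1 ⊕ ℤ/2 ⊕ ℤ/2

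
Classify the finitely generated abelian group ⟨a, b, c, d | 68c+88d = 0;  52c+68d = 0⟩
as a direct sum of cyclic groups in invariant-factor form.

rank_ℚ(R)=2; free=4−2=2
SNF(R) diag = [4, 12] → torsion [4, 12]

Answer: M ≅ ℤ^2 ⊕ ℤ/4 ⊕ ℤ/12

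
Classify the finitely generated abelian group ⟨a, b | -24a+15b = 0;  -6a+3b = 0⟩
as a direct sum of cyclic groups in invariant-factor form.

rank_ℚ(R)=2; free=2−2=0
SNF(R) diag = [3, 6] → torsion [3, 6]

Answer: M ≅ ℤ/3 ⊕ ℤ/6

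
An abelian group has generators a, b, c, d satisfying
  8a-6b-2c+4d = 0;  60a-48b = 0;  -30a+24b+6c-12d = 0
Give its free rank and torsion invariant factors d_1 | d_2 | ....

rank_ℚ(R)=3; free=4−3=1
SNF(R) diag = [2, 6, 12] → torsion [2, 6, 12]

Answer: M ≅ ℤ^1 ⊕ ℤ/2 ⊕ ℤ/6 ⊕ ℤ/12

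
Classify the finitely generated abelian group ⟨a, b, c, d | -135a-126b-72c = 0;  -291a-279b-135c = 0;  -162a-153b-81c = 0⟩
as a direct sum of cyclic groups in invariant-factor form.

rank_ℚ(R)=3; free=4−3=1
SNF(R) diag = [3, 9, 18] → torsion [3, 9, 18]

Answer: M ≅ ℤ^1 ⊕ ℤ/3 ⊕ ℤ/9 ⊕ ℤ/18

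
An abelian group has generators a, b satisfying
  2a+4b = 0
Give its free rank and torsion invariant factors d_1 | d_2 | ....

rank_ℚ(R)=1; free=2−1=1
SNF(R) diag = [2] → torsion [2]

Answer: M ≅ ℤ^1 ⊕ ℤ/2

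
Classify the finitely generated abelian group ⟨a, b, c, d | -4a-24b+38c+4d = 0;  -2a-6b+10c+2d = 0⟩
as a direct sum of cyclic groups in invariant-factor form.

rank_ℚ(R)=2; free=4−2=2
SNF(R) diag = [2, 6] → torsion [2, 6]

Answer: M ≅ ℤ^2 ⊕ ℤ/2 ⊕ ℤ/6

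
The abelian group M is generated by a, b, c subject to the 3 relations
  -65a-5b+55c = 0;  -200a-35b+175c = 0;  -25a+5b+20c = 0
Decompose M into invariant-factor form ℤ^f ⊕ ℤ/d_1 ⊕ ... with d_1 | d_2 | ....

rank_ℚ(R)=3; free=3−3=0
SNF(R) diag = [5, 15, 15] → torsion [5, 15, 15]

Answer: M ≅ ℤ/5 ⊕ ℤ/15 ⊕ ℤ/15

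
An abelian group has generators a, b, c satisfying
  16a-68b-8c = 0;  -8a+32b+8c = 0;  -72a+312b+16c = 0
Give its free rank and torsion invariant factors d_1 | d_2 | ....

rank_ℚ(R)=3; free=3−3=0
SNF(R) diag = [4, 8, 8] → torsion [4, 8, 8]

Answer: M ≅ ℤ/4 ⊕ ℤ/8 ⊕ ℤ/8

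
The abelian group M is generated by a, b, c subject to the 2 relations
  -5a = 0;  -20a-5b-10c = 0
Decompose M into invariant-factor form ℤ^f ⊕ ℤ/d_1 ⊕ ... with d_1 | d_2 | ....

rank_ℚ(R)=2; free=3−2=1
SNF(R) diag = [5, 5] → torsion [5, 5]

Answer: M ≅ ℤ^1 ⊕ ℤ/5 ⊕ ℤ/5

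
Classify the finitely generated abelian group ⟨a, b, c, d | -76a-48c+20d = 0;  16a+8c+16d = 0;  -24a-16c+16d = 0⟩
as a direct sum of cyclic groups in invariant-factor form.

Answer: M ≅ ℤ^1 ⊕ ℤ/4 ⊕ ℤ/8 ⊕ ℤ/8

Derivation:
rank_ℚ(R)=3; free=4−3=1
SNF(R) diag = [4, 8, 8] → torsion [4, 8, 8]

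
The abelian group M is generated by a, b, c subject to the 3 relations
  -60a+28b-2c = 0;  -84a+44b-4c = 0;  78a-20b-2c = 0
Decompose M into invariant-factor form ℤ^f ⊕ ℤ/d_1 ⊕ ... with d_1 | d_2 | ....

rank_ℚ(R)=3; free=3−3=0
SNF(R) diag = [2, 6, 12] → torsion [2, 6, 12]

Answer: M ≅ ℤ/2 ⊕ ℤ/6 ⊕ ℤ/12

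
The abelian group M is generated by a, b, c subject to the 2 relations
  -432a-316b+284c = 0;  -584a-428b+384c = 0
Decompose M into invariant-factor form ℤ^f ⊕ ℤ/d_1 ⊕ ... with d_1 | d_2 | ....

rank_ℚ(R)=2; free=3−2=1
SNF(R) diag = [4, 4] → torsion [4, 4]

Answer: M ≅ ℤ^1 ⊕ ℤ/4 ⊕ ℤ/4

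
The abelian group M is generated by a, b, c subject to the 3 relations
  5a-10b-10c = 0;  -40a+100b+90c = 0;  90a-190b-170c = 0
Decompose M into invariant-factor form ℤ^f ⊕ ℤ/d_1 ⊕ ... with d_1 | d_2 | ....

rank_ℚ(R)=3; free=3−3=0
SNF(R) diag = [5, 10, 30] → torsion [5, 10, 30]

Answer: M ≅ ℤ/5 ⊕ ℤ/10 ⊕ ℤ/30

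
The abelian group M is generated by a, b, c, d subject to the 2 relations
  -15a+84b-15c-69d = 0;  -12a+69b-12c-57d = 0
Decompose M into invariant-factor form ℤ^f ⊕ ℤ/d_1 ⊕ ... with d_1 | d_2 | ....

Answer: M ≅ ℤ^2 ⊕ ℤ/3 ⊕ ℤ/9

Derivation:
rank_ℚ(R)=2; free=4−2=2
SNF(R) diag = [3, 9] → torsion [3, 9]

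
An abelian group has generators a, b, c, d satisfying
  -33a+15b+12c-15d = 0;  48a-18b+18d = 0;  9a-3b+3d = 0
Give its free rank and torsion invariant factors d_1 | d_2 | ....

Answer: M ≅ ℤ^1 ⊕ ℤ/3 ⊕ ℤ/6 ⊕ ℤ/12

Derivation:
rank_ℚ(R)=3; free=4−3=1
SNF(R) diag = [3, 6, 12] → torsion [3, 6, 12]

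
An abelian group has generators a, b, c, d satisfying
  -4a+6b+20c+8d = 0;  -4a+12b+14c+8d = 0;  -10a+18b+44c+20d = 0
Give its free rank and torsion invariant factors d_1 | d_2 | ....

rank_ℚ(R)=3; free=4−3=1
SNF(R) diag = [2, 6, 6] → torsion [2, 6, 6]

Answer: M ≅ ℤ^1 ⊕ ℤ/2 ⊕ ℤ/6 ⊕ ℤ/6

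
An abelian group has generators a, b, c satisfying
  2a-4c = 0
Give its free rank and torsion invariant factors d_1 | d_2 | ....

Answer: M ≅ ℤ^2 ⊕ ℤ/2

Derivation:
rank_ℚ(R)=1; free=3−1=2
SNF(R) diag = [2] → torsion [2]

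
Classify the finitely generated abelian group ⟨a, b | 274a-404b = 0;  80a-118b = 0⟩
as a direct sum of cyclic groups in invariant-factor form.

Answer: M ≅ ℤ/2 ⊕ ℤ/6

Derivation:
rank_ℚ(R)=2; free=2−2=0
SNF(R) diag = [2, 6] → torsion [2, 6]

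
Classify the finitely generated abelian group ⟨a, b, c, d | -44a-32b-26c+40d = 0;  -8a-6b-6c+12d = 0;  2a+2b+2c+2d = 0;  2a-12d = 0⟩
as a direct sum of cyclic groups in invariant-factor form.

Answer: M ≅ ℤ/2 ⊕ ℤ/2 ⊕ ℤ/6 ⊕ ℤ/6

Derivation:
rank_ℚ(R)=4; free=4−4=0
SNF(R) diag = [2, 2, 6, 6] → torsion [2, 2, 6, 6]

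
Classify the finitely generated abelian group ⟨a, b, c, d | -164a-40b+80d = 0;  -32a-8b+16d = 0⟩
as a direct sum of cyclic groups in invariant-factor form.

rank_ℚ(R)=2; free=4−2=2
SNF(R) diag = [4, 8] → torsion [4, 8]

Answer: M ≅ ℤ^2 ⊕ ℤ/4 ⊕ ℤ/8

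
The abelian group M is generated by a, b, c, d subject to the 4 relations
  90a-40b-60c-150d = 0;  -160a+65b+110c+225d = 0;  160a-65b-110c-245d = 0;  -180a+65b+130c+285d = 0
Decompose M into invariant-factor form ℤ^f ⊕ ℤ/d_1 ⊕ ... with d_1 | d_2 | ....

Answer: M ≅ ℤ/5 ⊕ ℤ/10 ⊕ ℤ/20 ⊕ ℤ/20

Derivation:
rank_ℚ(R)=4; free=4−4=0
SNF(R) diag = [5, 10, 20, 20] → torsion [5, 10, 20, 20]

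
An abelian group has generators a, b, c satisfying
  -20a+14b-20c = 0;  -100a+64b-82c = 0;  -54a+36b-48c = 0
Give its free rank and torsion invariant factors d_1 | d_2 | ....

rank_ℚ(R)=3; free=3−3=0
SNF(R) diag = [2, 6, 6] → torsion [2, 6, 6]

Answer: M ≅ ℤ/2 ⊕ ℤ/6 ⊕ ℤ/6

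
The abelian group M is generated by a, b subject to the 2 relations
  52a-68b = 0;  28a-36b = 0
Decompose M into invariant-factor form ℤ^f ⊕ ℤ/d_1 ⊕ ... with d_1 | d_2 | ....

rank_ℚ(R)=2; free=2−2=0
SNF(R) diag = [4, 8] → torsion [4, 8]

Answer: M ≅ ℤ/4 ⊕ ℤ/8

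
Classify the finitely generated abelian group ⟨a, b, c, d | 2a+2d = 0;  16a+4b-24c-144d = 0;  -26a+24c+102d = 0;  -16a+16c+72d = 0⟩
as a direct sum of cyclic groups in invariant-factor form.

rank_ℚ(R)=4; free=4−4=0
SNF(R) diag = [2, 4, 8, 8] → torsion [2, 4, 8, 8]

Answer: M ≅ ℤ/2 ⊕ ℤ/4 ⊕ ℤ/8 ⊕ ℤ/8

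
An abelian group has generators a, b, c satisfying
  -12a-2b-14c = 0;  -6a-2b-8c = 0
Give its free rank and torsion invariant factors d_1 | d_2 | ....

rank_ℚ(R)=2; free=3−2=1
SNF(R) diag = [2, 6] → torsion [2, 6]

Answer: M ≅ ℤ^1 ⊕ ℤ/2 ⊕ ℤ/6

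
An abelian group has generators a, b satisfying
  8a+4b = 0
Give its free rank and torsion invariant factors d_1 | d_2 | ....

rank_ℚ(R)=1; free=2−1=1
SNF(R) diag = [4] → torsion [4]

Answer: M ≅ ℤ^1 ⊕ ℤ/4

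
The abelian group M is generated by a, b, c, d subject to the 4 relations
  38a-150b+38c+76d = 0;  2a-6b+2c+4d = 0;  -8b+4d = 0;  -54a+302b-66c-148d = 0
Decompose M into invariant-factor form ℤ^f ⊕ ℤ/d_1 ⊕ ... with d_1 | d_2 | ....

rank_ℚ(R)=4; free=4−4=0
SNF(R) diag = [2, 4, 12, 36] → torsion [2, 4, 12, 36]

Answer: M ≅ ℤ/2 ⊕ ℤ/4 ⊕ ℤ/12 ⊕ ℤ/36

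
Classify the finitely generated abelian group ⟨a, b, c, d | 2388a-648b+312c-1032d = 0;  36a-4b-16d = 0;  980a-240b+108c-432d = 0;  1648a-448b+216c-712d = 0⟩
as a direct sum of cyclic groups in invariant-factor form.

Answer: M ≅ ℤ/4 ⊕ ℤ/4 ⊕ ℤ/12 ⊕ ℤ/24

Derivation:
rank_ℚ(R)=4; free=4−4=0
SNF(R) diag = [4, 4, 12, 24] → torsion [4, 4, 12, 24]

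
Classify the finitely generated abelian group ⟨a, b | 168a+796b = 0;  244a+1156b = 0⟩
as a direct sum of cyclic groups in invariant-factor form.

Answer: M ≅ ℤ/4 ⊕ ℤ/4

Derivation:
rank_ℚ(R)=2; free=2−2=0
SNF(R) diag = [4, 4] → torsion [4, 4]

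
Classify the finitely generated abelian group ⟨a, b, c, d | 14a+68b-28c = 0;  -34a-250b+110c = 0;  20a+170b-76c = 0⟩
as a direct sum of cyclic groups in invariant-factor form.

Answer: M ≅ ℤ^1 ⊕ ℤ/2 ⊕ ℤ/6 ⊕ ℤ/6

Derivation:
rank_ℚ(R)=3; free=4−3=1
SNF(R) diag = [2, 6, 6] → torsion [2, 6, 6]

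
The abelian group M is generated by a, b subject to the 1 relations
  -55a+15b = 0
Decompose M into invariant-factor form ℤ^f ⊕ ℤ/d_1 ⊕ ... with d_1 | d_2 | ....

rank_ℚ(R)=1; free=2−1=1
SNF(R) diag = [5] → torsion [5]

Answer: M ≅ ℤ^1 ⊕ ℤ/5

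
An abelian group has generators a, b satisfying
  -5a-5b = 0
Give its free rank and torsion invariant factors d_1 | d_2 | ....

rank_ℚ(R)=1; free=2−1=1
SNF(R) diag = [5] → torsion [5]

Answer: M ≅ ℤ^1 ⊕ ℤ/5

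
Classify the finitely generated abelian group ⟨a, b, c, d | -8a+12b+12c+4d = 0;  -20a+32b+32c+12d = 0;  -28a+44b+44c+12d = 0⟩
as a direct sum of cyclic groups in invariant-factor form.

rank_ℚ(R)=3; free=4−3=1
SNF(R) diag = [4, 4, 4] → torsion [4, 4, 4]

Answer: M ≅ ℤ^1 ⊕ ℤ/4 ⊕ ℤ/4 ⊕ ℤ/4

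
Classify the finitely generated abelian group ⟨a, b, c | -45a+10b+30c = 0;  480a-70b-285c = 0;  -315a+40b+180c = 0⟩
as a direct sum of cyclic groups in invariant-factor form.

rank_ℚ(R)=3; free=3−3=0
SNF(R) diag = [5, 15, 30] → torsion [5, 15, 30]

Answer: M ≅ ℤ/5 ⊕ ℤ/15 ⊕ ℤ/30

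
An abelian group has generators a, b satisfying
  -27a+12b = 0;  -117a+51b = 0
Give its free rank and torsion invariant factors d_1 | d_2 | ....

rank_ℚ(R)=2; free=2−2=0
SNF(R) diag = [3, 9] → torsion [3, 9]

Answer: M ≅ ℤ/3 ⊕ ℤ/9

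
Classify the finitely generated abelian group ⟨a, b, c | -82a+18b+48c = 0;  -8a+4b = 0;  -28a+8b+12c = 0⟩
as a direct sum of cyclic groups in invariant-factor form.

Answer: M ≅ ℤ/2 ⊕ ℤ/4 ⊕ ℤ/12

Derivation:
rank_ℚ(R)=3; free=3−3=0
SNF(R) diag = [2, 4, 12] → torsion [2, 4, 12]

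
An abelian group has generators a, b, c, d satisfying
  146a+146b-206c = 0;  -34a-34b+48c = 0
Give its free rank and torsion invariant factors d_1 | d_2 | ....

Answer: M ≅ ℤ^2 ⊕ ℤ/2 ⊕ ℤ/2

Derivation:
rank_ℚ(R)=2; free=4−2=2
SNF(R) diag = [2, 2] → torsion [2, 2]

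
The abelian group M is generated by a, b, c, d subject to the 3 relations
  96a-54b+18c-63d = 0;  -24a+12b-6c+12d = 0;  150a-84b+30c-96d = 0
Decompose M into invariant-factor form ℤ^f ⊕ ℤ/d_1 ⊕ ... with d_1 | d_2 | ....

Answer: M ≅ ℤ^1 ⊕ ℤ/3 ⊕ ℤ/6 ⊕ ℤ/6

Derivation:
rank_ℚ(R)=3; free=4−3=1
SNF(R) diag = [3, 6, 6] → torsion [3, 6, 6]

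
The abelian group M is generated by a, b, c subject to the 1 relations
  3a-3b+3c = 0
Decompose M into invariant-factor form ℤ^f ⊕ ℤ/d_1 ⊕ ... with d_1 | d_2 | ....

Answer: M ≅ ℤ^2 ⊕ ℤ/3

Derivation:
rank_ℚ(R)=1; free=3−1=2
SNF(R) diag = [3] → torsion [3]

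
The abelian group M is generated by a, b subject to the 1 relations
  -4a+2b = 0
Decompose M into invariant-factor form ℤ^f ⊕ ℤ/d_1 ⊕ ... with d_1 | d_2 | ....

rank_ℚ(R)=1; free=2−1=1
SNF(R) diag = [2] → torsion [2]

Answer: M ≅ ℤ^1 ⊕ ℤ/2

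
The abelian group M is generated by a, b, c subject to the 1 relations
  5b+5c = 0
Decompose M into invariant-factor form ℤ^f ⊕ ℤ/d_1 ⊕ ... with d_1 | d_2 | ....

rank_ℚ(R)=1; free=3−1=2
SNF(R) diag = [5] → torsion [5]

Answer: M ≅ ℤ^2 ⊕ ℤ/5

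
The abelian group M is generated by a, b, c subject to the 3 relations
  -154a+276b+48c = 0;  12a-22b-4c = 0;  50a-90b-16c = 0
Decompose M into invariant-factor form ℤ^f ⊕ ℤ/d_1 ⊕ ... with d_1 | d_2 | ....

Answer: M ≅ ℤ/2 ⊕ ℤ/2 ⊕ ℤ/4

Derivation:
rank_ℚ(R)=3; free=3−3=0
SNF(R) diag = [2, 2, 4] → torsion [2, 2, 4]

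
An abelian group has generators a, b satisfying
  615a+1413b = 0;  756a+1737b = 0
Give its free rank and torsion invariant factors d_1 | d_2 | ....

rank_ℚ(R)=2; free=2−2=0
SNF(R) diag = [3, 9] → torsion [3, 9]

Answer: M ≅ ℤ/3 ⊕ ℤ/9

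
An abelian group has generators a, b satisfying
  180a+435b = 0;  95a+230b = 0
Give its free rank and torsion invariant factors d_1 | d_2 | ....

rank_ℚ(R)=2; free=2−2=0
SNF(R) diag = [5, 15] → torsion [5, 15]

Answer: M ≅ ℤ/5 ⊕ ℤ/15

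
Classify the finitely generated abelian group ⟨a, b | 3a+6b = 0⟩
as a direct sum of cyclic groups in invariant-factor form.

rank_ℚ(R)=1; free=2−1=1
SNF(R) diag = [3] → torsion [3]

Answer: M ≅ ℤ^1 ⊕ ℤ/3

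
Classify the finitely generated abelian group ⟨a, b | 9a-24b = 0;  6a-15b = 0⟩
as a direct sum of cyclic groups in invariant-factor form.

rank_ℚ(R)=2; free=2−2=0
SNF(R) diag = [3, 3] → torsion [3, 3]

Answer: M ≅ ℤ/3 ⊕ ℤ/3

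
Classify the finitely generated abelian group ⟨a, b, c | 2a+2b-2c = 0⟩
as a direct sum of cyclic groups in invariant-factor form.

rank_ℚ(R)=1; free=3−1=2
SNF(R) diag = [2] → torsion [2]

Answer: M ≅ ℤ^2 ⊕ ℤ/2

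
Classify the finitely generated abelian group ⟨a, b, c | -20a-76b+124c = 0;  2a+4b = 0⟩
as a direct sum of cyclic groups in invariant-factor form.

Answer: M ≅ ℤ^1 ⊕ ℤ/2 ⊕ ℤ/4

Derivation:
rank_ℚ(R)=2; free=3−2=1
SNF(R) diag = [2, 4] → torsion [2, 4]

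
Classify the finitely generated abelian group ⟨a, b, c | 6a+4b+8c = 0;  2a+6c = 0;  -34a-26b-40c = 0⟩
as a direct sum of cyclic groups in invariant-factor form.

rank_ℚ(R)=3; free=3−3=0
SNF(R) diag = [2, 2, 6] → torsion [2, 2, 6]

Answer: M ≅ ℤ/2 ⊕ ℤ/2 ⊕ ℤ/6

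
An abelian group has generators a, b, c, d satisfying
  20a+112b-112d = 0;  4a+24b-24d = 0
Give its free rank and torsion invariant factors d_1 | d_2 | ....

Answer: M ≅ ℤ^2 ⊕ ℤ/4 ⊕ ℤ/8

Derivation:
rank_ℚ(R)=2; free=4−2=2
SNF(R) diag = [4, 8] → torsion [4, 8]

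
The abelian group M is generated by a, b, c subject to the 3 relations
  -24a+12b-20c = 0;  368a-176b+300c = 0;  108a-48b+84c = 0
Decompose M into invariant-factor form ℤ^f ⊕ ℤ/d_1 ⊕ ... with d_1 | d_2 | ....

rank_ℚ(R)=3; free=3−3=0
SNF(R) diag = [4, 4, 12] → torsion [4, 4, 12]

Answer: M ≅ ℤ/4 ⊕ ℤ/4 ⊕ ℤ/12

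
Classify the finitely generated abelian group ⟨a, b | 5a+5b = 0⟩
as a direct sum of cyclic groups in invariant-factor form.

rank_ℚ(R)=1; free=2−1=1
SNF(R) diag = [5] → torsion [5]

Answer: M ≅ ℤ^1 ⊕ ℤ/5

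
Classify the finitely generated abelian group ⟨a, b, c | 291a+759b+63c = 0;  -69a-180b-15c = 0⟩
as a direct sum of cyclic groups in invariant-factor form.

rank_ℚ(R)=2; free=3−2=1
SNF(R) diag = [3, 3] → torsion [3, 3]

Answer: M ≅ ℤ^1 ⊕ ℤ/3 ⊕ ℤ/3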